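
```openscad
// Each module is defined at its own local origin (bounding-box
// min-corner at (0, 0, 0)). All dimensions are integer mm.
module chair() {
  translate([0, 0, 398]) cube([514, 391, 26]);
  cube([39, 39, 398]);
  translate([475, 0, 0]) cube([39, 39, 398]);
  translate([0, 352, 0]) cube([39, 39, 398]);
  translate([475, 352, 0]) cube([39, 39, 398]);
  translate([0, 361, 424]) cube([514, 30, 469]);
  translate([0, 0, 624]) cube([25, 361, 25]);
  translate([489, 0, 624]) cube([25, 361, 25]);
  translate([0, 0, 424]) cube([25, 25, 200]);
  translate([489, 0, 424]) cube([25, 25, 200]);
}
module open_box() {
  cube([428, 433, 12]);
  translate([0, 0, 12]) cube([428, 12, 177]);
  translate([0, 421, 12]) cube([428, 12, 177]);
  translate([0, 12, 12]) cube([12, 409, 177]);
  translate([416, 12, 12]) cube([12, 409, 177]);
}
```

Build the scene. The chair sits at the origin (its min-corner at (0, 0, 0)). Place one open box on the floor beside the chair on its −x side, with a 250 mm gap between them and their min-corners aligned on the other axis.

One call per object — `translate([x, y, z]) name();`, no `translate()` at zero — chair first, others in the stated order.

chair();
translate([-678, 0, 0]) open_box();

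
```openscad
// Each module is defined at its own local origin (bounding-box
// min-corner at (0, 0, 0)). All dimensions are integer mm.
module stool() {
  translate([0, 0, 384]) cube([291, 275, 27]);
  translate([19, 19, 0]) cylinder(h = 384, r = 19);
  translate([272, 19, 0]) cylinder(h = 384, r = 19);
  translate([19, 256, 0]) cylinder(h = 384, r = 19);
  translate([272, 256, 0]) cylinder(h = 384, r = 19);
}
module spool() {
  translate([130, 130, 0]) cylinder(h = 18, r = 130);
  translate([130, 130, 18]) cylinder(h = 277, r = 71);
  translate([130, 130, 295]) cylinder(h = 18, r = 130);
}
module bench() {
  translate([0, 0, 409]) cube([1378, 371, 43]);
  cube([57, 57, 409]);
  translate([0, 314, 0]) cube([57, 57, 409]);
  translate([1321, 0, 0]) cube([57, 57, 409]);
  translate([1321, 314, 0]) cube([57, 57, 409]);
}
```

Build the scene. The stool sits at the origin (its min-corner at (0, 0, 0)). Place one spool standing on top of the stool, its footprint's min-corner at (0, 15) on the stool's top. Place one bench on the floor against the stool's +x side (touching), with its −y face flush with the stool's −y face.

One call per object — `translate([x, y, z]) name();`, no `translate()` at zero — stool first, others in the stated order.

stool();
translate([0, 15, 411]) spool();
translate([291, 0, 0]) bench();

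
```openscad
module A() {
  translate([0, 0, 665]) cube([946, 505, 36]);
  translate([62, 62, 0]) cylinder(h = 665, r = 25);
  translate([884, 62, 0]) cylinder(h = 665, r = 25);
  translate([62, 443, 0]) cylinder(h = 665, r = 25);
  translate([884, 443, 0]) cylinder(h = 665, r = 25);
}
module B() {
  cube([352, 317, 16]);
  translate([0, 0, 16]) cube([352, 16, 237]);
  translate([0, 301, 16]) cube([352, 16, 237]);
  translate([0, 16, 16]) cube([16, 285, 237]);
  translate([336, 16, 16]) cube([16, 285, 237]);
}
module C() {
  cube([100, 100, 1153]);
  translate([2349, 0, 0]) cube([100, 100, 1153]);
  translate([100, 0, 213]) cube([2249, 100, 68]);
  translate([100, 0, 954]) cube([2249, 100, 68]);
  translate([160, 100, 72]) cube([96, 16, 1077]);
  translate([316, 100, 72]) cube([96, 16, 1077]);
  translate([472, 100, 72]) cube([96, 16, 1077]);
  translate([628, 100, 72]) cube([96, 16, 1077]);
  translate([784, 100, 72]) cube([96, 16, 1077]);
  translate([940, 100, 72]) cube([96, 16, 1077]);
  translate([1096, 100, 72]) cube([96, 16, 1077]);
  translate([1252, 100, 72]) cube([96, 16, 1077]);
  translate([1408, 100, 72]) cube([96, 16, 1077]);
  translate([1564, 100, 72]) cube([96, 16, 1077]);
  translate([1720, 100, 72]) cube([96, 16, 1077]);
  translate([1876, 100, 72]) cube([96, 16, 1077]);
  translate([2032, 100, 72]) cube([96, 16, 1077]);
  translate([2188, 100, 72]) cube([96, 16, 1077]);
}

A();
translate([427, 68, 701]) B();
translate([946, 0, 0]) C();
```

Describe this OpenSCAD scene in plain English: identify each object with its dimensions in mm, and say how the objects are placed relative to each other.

A is a rectangular dining table. The top is 946×505×36 mm with its upper surface at z = 701 mm. It stands on four round legs of 50 mm diameter, each leg's bounding box inset 37 mm from the nearest pair of top edges, running from the floor to the underside of the top.

B is an open-topped rectangular box: outside dimensions 352×317×253 mm, with a uniform wall and base thickness of 16 mm. The base is a full 352×317 slab on the floor; four walls sit on top of the base. The front and back walls (the −y and +y sides) span the full width; the two side walls fit between them.

C is a fence section. Two 100×100 mm posts, 1153 mm tall, stand on the floor with a clear span of 2249 mm between their inner faces. Two horizontal rails of 100×68 mm section span the gap between the posts with their undersides at z = 213 mm and z = 954 mm, flush with the posts' −y face. 14 pickets, each 96 mm wide, 16 mm thick and 1077 mm tall, are fixed to the +y face of the rails with their bottoms at z = 72 mm, evenly spaced across the span with equal gaps (rounded down to the nearest mm) at the −x end and between each pair — any rounding remainder accumulates at the +x end.

The open box is on top of the table. The fence section is against the table's +x side, with their −y faces flush.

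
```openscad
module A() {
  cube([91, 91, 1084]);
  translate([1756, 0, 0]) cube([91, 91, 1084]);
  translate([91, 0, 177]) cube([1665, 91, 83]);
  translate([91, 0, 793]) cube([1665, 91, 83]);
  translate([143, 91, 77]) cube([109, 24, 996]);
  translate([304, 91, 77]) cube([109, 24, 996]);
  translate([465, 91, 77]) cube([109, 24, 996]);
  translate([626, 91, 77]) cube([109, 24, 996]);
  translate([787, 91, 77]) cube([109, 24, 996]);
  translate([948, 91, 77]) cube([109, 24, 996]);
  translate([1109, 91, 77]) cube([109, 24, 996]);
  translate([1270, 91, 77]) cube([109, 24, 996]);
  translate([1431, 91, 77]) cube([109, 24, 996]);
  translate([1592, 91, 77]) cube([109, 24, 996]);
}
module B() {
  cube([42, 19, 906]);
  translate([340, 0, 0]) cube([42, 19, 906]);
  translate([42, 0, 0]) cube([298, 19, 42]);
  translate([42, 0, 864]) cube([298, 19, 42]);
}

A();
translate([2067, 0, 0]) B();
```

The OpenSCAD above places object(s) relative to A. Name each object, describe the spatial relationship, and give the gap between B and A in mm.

A is a fence section. B is a picture frame. The picture frame is on the floor beside the fence section on its +x side. The gap between the picture frame and the fence section is 220 mm.

The picture frame's nearest face is 220 mm from the fence section's +x face.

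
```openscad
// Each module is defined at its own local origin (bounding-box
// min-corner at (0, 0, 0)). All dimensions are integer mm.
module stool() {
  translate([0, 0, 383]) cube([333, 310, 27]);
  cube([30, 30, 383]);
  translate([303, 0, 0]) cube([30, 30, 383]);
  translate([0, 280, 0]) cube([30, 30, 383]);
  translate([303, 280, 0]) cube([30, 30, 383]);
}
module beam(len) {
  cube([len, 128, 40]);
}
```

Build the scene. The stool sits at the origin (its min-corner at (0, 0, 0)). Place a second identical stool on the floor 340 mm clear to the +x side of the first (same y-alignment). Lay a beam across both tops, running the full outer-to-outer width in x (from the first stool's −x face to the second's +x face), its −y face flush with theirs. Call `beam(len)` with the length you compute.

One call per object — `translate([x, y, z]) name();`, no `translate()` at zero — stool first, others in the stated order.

stool();
translate([673, 0, 0]) stool();
translate([0, 0, 410]) beam(1006);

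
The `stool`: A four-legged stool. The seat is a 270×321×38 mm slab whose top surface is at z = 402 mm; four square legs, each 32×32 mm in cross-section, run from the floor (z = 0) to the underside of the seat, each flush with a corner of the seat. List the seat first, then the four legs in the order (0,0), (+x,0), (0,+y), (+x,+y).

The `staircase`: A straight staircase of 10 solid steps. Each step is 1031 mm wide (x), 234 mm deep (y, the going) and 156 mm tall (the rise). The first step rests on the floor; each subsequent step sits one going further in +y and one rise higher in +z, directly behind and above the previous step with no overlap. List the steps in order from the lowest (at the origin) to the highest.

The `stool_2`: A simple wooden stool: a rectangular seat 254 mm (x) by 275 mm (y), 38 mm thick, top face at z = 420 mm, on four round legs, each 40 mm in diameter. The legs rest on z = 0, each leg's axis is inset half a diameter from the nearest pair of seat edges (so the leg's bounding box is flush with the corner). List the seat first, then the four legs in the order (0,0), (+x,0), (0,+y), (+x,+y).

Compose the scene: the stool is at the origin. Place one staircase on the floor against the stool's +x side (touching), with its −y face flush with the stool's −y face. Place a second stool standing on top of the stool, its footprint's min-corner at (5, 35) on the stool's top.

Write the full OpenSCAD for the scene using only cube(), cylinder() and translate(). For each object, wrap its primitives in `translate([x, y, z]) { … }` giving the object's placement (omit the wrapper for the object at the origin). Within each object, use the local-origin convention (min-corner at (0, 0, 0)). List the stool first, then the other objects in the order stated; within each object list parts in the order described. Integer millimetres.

translate([0, 0, 364]) cube([270, 321, 38]);
cube([32, 32, 364]);
translate([238, 0, 0]) cube([32, 32, 364]);
translate([0, 289, 0]) cube([32, 32, 364]);
translate([238, 289, 0]) cube([32, 32, 364]);
translate([270, 0, 0]) {
  cube([1031, 234, 156]);
  translate([0, 234, 156]) cube([1031, 234, 156]);
  translate([0, 468, 312]) cube([1031, 234, 156]);
  translate([0, 702, 468]) cube([1031, 234, 156]);
  translate([0, 936, 624]) cube([1031, 234, 156]);
  translate([0, 1170, 780]) cube([1031, 234, 156]);
  translate([0, 1404, 936]) cube([1031, 234, 156]);
  translate([0, 1638, 1092]) cube([1031, 234, 156]);
  translate([0, 1872, 1248]) cube([1031, 234, 156]);
  translate([0, 2106, 1404]) cube([1031, 234, 156]);
}
translate([5, 35, 402]) {
  translate([0, 0, 382]) cube([254, 275, 38]);
  translate([20, 20, 0]) cylinder(h = 382, r = 20);
  translate([234, 20, 0]) cylinder(h = 382, r = 20);
  translate([20, 255, 0]) cylinder(h = 382, r = 20);
  translate([234, 255, 0]) cylinder(h = 382, r = 20);
}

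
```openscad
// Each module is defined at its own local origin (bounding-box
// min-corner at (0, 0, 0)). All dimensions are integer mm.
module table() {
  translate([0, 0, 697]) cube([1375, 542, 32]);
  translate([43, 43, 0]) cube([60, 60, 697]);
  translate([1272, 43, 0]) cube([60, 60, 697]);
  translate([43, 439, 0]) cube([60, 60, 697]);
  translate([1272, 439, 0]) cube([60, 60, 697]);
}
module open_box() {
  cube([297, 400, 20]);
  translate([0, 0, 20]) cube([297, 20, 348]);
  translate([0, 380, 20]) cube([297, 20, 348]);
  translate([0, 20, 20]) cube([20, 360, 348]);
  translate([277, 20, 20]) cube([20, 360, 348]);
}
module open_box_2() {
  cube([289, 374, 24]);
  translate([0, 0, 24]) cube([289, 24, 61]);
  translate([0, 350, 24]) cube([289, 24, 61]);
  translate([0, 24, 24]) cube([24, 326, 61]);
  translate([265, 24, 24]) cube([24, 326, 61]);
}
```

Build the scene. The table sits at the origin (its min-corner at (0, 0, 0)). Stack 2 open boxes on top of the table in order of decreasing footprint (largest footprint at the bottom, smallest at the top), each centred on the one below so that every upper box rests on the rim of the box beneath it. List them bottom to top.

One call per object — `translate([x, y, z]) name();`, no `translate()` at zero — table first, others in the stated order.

table();
translate([539, 71, 729]) open_box();
translate([543, 84, 1097]) open_box_2();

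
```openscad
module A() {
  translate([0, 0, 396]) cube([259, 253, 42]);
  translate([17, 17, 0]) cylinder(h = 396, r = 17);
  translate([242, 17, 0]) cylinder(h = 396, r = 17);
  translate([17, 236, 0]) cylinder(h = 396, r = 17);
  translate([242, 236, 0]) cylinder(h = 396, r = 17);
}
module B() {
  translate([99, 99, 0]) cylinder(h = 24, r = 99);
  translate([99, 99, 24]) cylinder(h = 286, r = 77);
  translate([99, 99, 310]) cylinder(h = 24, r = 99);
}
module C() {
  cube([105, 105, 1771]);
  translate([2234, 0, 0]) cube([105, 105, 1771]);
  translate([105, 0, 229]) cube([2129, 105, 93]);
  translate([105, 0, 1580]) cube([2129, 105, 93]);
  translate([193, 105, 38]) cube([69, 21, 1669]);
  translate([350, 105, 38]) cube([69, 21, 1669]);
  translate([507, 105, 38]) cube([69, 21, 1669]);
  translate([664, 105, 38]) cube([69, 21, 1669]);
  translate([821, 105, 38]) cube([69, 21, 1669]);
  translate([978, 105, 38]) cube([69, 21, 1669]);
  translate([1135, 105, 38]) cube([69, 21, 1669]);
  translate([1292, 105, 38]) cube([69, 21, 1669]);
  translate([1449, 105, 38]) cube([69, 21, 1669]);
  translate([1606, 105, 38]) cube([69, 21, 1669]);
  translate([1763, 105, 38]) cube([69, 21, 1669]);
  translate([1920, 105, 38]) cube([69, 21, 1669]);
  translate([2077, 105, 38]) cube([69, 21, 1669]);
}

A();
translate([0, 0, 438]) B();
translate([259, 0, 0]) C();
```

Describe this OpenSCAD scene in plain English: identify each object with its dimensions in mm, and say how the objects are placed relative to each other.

A is a four-legged stool. The seat is 259×253 mm, 42 mm thick, top at z = 438 mm. It stands on four round legs, each 34 mm in diameter, from z = 0 to the seat underside, each leg's axis is inset half a diameter from the nearest pair of seat edges (so the leg's bounding box is flush with the corner).

B is a spool: two coaxial disc flanges of radius 99 mm and thickness 24 mm, joined by a core cylinder of radius 77 mm and height 286 mm. The lower flange rests on z = 0 and the three cylinders share a vertical axis.

C is a fence section. Two 105×105 mm posts, 1771 mm tall, stand on the floor with a clear span of 2129 mm between their inner faces. Two horizontal rails of 105×93 mm section span the gap between the posts with their undersides at z = 229 mm and z = 1580 mm, flush with the posts' −y face. 13 pickets, each 69 mm wide, 21 mm thick and 1669 mm tall, are fixed to the +y face of the rails with their bottoms at z = 38 mm, evenly spaced across the span with equal gaps (rounded down to the nearest mm) at the −x end and between each pair — any rounding remainder accumulates at the +x end.

The spool is on top of the stool. The fence section is against the stool's +x side, with their −y faces flush.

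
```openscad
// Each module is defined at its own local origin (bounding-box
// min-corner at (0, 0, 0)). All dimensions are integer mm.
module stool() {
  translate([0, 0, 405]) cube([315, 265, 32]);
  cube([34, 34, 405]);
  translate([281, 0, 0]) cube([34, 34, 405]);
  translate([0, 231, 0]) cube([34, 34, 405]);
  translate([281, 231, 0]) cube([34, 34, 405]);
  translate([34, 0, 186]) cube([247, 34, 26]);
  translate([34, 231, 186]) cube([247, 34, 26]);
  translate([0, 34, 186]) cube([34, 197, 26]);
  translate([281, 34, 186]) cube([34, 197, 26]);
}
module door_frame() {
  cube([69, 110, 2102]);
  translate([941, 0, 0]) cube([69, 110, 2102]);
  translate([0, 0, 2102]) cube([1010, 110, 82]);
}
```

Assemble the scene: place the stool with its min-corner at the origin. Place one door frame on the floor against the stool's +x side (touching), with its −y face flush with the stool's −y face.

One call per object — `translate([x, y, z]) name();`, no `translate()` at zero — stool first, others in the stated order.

stool();
translate([315, 0, 0]) door_frame();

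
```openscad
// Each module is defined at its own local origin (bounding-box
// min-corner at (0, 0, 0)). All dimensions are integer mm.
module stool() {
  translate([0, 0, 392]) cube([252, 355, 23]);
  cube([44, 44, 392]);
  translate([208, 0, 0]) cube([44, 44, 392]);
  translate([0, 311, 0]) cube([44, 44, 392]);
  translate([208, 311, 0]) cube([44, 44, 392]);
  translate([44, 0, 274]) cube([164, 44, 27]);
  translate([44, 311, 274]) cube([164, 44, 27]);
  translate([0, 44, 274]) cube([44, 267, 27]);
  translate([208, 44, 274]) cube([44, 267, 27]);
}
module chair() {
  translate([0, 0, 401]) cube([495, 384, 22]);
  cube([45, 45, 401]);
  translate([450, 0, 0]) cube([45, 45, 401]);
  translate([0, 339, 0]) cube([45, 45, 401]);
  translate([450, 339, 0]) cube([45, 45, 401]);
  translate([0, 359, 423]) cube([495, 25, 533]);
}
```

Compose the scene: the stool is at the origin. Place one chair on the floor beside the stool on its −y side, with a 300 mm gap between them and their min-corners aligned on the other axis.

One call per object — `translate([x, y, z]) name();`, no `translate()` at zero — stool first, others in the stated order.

stool();
translate([0, -684, 0]) chair();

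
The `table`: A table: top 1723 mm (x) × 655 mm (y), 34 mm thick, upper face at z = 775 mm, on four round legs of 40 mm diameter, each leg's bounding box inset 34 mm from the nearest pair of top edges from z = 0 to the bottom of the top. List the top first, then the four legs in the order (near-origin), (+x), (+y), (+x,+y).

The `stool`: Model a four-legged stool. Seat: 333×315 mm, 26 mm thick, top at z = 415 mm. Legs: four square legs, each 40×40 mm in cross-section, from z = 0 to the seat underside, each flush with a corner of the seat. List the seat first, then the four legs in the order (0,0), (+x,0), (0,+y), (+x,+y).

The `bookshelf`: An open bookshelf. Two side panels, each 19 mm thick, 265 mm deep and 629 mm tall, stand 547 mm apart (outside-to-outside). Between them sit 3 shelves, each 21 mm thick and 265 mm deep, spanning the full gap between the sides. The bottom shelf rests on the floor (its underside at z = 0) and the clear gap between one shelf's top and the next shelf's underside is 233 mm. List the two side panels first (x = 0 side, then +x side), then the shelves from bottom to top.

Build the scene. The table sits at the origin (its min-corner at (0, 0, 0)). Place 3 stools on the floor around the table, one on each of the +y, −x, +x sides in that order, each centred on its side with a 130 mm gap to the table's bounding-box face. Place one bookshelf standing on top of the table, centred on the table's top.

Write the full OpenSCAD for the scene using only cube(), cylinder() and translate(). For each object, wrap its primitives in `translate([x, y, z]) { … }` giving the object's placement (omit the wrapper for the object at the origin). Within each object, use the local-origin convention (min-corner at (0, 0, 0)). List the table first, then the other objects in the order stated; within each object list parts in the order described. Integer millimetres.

translate([0, 0, 741]) cube([1723, 655, 34]);
translate([54, 54, 0]) cylinder(h = 741, r = 20);
translate([1669, 54, 0]) cylinder(h = 741, r = 20);
translate([54, 601, 0]) cylinder(h = 741, r = 20);
translate([1669, 601, 0]) cylinder(h = 741, r = 20);
translate([695, 785, 0]) {
  translate([0, 0, 389]) cube([333, 315, 26]);
  cube([40, 40, 389]);
  translate([293, 0, 0]) cube([40, 40, 389]);
  translate([0, 275, 0]) cube([40, 40, 389]);
  translate([293, 275, 0]) cube([40, 40, 389]);
}
translate([-463, 170, 0]) {
  translate([0, 0, 389]) cube([333, 315, 26]);
  cube([40, 40, 389]);
  translate([293, 0, 0]) cube([40, 40, 389]);
  translate([0, 275, 0]) cube([40, 40, 389]);
  translate([293, 275, 0]) cube([40, 40, 389]);
}
translate([1853, 170, 0]) {
  translate([0, 0, 389]) cube([333, 315, 26]);
  cube([40, 40, 389]);
  translate([293, 0, 0]) cube([40, 40, 389]);
  translate([0, 275, 0]) cube([40, 40, 389]);
  translate([293, 275, 0]) cube([40, 40, 389]);
}
translate([588, 195, 775]) {
  cube([19, 265, 629]);
  translate([528, 0, 0]) cube([19, 265, 629]);
  translate([19, 0, 0]) cube([509, 265, 21]);
  translate([19, 0, 254]) cube([509, 265, 21]);
  translate([19, 0, 508]) cube([509, 265, 21]);
}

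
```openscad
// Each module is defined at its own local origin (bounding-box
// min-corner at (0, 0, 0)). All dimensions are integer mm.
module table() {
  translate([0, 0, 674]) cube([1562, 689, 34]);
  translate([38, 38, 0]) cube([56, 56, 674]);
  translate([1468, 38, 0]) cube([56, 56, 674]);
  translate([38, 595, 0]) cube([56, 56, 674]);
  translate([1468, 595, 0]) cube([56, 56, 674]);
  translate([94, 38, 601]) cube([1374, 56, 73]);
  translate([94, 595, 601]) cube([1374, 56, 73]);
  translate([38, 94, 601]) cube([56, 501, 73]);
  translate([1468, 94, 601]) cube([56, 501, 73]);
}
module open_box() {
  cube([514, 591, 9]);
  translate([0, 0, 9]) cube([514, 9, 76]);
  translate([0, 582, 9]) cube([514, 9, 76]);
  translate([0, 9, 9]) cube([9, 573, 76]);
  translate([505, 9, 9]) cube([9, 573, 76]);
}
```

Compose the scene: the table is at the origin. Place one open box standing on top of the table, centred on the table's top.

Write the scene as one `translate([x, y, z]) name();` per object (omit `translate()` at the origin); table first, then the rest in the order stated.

table();
translate([524, 49, 708]) open_box();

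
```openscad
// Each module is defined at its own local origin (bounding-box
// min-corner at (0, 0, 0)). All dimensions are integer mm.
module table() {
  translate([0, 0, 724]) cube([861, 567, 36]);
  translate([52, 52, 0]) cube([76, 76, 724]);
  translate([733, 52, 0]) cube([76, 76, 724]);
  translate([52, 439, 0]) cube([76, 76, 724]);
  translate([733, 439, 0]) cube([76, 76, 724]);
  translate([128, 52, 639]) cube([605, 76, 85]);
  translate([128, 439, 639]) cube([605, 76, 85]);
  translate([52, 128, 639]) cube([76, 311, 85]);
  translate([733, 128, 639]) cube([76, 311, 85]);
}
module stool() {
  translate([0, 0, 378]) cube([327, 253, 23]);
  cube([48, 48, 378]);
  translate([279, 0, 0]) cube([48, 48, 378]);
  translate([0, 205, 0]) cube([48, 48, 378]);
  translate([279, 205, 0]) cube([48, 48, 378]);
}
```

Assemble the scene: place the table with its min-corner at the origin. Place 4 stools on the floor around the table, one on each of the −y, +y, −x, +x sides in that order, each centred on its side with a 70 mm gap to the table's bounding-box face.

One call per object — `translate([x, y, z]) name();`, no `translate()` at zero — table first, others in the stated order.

table();
translate([267, -323, 0]) stool();
translate([267, 637, 0]) stool();
translate([-397, 157, 0]) stool();
translate([931, 157, 0]) stool();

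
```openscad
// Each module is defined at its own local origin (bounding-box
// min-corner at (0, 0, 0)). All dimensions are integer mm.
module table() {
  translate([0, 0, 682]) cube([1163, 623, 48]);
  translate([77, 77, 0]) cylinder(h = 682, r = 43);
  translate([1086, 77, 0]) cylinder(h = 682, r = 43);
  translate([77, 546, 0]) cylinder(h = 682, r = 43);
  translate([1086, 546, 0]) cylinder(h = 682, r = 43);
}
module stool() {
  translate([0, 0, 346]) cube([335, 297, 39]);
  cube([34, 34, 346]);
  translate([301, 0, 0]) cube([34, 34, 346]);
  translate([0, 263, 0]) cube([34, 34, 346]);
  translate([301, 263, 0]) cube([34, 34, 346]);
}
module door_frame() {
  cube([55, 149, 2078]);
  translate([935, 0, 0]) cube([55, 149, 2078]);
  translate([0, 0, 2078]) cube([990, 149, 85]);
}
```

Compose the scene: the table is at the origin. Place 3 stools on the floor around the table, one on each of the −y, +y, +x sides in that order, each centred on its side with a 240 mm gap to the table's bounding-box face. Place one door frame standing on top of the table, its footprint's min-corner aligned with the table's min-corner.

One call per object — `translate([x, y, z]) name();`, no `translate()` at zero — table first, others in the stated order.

table();
translate([414, -537, 0]) stool();
translate([414, 863, 0]) stool();
translate([1403, 163, 0]) stool();
translate([0, 0, 730]) door_frame();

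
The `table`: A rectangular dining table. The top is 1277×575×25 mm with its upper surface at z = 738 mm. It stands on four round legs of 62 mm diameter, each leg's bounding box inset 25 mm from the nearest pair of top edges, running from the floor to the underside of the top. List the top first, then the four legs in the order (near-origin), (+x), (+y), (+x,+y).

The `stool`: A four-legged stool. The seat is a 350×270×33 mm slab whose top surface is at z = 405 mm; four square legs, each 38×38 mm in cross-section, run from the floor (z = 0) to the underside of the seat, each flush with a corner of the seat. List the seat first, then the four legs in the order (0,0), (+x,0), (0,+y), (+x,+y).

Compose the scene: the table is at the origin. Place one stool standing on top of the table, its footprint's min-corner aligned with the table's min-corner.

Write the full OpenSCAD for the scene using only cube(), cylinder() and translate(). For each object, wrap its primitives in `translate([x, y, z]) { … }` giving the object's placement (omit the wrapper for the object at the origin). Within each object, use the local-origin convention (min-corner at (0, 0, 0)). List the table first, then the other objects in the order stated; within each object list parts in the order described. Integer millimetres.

translate([0, 0, 713]) cube([1277, 575, 25]);
translate([56, 56, 0]) cylinder(h = 713, r = 31);
translate([1221, 56, 0]) cylinder(h = 713, r = 31);
translate([56, 519, 0]) cylinder(h = 713, r = 31);
translate([1221, 519, 0]) cylinder(h = 713, r = 31);
translate([0, 0, 738]) {
  translate([0, 0, 372]) cube([350, 270, 33]);
  cube([38, 38, 372]);
  translate([312, 0, 0]) cube([38, 38, 372]);
  translate([0, 232, 0]) cube([38, 38, 372]);
  translate([312, 232, 0]) cube([38, 38, 372]);
}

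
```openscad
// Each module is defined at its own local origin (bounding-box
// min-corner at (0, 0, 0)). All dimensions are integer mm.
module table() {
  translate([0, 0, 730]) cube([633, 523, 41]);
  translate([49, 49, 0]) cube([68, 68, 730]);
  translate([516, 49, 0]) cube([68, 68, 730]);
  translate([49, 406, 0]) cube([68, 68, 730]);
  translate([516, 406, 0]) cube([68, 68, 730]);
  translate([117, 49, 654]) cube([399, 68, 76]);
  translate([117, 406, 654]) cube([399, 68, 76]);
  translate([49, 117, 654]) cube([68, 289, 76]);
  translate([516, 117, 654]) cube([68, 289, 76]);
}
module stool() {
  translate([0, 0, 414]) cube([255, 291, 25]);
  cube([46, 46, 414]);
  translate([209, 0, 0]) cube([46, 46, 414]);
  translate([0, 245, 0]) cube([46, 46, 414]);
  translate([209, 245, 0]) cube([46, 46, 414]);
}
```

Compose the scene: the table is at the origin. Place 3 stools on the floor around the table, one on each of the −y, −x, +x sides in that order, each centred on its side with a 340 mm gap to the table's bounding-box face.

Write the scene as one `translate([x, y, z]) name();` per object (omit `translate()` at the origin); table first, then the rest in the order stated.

table();
translate([189, -631, 0]) stool();
translate([-595, 116, 0]) stool();
translate([973, 116, 0]) stool();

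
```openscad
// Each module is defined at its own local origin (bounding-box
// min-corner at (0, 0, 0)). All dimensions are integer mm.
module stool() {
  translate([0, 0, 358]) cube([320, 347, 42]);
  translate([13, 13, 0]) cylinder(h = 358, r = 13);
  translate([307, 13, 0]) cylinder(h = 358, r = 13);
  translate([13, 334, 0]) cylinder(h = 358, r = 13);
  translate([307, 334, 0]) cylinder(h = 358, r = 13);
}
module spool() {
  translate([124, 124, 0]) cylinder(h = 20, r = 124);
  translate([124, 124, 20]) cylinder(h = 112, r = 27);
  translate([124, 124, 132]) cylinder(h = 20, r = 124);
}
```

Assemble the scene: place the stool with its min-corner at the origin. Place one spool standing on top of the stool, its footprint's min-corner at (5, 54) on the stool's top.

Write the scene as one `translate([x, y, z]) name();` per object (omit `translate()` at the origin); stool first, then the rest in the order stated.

stool();
translate([5, 54, 400]) spool();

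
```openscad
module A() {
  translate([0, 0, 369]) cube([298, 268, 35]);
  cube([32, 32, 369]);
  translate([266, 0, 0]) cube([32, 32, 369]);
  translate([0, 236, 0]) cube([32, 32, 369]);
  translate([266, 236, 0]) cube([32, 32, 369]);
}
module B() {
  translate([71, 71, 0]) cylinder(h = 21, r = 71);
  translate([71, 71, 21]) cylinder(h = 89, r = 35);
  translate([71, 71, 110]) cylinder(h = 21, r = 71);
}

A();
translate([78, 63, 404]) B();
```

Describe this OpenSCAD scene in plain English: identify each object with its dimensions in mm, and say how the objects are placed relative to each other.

A is a four-legged stool. The seat is 298×268 mm, 35 mm thick, top at z = 404 mm. It stands on four square legs, each 32×32 mm in cross-section, from z = 0 to the seat underside, each flush with a corner of the seat.

B is a spool: two coaxial disc flanges of radius 71 mm and thickness 21 mm, joined by a core cylinder of radius 35 mm and height 89 mm. The lower flange rests on z = 0 and the three cylinders share a vertical axis.

The spool is on top of the stool, centred.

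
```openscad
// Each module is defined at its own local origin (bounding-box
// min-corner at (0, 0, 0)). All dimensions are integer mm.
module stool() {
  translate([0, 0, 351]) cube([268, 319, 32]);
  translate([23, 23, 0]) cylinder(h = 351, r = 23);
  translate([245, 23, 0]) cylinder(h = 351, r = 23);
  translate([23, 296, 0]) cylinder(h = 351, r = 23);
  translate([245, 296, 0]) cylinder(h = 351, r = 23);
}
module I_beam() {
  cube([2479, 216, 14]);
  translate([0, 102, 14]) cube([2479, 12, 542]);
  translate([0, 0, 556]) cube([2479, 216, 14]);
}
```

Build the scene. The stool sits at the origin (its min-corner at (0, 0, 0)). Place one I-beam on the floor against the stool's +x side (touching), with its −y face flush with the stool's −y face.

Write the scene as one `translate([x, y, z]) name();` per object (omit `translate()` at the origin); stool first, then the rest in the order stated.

stool();
translate([268, 0, 0]) I_beam();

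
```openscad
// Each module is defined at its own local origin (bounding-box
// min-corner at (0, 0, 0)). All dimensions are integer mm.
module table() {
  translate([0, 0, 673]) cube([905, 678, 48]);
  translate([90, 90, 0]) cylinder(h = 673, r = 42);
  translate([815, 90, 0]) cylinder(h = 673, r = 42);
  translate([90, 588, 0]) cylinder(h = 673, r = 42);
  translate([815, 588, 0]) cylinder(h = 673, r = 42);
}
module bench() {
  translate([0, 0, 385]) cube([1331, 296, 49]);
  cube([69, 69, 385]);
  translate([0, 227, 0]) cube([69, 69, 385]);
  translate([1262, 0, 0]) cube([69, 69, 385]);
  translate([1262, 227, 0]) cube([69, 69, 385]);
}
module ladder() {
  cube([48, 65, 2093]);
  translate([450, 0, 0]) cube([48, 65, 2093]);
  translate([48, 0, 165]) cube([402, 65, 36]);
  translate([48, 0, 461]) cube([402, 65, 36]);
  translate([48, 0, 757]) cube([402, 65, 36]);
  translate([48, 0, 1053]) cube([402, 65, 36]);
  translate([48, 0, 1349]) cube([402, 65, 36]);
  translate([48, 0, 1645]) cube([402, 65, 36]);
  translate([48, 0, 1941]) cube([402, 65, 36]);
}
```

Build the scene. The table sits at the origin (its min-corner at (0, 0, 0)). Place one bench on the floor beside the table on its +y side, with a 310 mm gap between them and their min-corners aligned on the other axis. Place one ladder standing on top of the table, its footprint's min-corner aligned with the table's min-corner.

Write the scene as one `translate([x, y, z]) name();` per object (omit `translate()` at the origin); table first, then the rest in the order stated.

table();
translate([0, 988, 0]) bench();
translate([0, 0, 721]) ladder();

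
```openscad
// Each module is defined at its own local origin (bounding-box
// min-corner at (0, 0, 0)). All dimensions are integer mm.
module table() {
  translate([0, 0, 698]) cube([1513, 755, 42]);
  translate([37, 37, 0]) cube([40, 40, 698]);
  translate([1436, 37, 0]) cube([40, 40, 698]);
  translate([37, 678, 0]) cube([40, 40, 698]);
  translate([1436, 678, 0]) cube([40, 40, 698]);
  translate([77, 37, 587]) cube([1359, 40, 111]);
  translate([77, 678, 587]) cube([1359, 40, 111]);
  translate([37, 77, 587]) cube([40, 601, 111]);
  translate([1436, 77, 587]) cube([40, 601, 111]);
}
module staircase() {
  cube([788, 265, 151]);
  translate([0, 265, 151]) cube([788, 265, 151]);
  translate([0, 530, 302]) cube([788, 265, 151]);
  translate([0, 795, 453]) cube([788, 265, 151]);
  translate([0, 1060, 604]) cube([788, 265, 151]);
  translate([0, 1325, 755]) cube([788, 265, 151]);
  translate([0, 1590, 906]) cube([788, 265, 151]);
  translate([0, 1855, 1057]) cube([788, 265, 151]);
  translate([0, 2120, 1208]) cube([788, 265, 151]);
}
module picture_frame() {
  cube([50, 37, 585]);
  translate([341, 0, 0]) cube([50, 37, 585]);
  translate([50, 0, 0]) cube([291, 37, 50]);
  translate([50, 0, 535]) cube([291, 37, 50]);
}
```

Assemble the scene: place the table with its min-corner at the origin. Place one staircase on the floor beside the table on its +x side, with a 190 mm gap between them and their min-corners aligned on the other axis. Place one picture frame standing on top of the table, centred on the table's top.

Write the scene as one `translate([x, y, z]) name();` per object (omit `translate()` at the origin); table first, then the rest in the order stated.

table();
translate([1703, 0, 0]) staircase();
translate([561, 359, 740]) picture_frame();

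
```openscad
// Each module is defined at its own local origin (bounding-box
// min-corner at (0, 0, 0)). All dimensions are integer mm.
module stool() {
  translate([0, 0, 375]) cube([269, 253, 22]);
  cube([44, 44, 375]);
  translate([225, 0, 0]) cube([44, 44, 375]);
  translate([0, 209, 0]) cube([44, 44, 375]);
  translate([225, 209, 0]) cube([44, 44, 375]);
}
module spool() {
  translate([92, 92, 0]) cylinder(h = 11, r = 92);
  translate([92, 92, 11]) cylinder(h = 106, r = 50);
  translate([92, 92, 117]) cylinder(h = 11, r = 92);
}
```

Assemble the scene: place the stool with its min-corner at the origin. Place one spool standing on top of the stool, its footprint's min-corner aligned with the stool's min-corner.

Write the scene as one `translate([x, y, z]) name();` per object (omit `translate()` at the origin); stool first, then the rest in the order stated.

stool();
translate([0, 0, 397]) spool();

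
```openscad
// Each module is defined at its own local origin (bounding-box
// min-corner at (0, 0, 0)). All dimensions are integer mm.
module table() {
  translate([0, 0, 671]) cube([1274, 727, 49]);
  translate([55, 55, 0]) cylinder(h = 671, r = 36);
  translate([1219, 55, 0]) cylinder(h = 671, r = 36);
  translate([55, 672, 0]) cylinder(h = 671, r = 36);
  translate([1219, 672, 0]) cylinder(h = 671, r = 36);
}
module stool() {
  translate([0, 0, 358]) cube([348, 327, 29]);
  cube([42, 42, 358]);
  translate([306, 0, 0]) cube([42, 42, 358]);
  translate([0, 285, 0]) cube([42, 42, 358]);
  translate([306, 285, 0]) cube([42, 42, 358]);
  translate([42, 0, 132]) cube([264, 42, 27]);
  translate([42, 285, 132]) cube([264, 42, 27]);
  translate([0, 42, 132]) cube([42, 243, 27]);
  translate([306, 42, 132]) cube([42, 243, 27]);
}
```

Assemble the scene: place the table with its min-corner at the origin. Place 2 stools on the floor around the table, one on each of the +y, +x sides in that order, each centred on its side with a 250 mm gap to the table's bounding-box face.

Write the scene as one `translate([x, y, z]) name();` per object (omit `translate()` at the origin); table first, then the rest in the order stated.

table();
translate([463, 977, 0]) stool();
translate([1524, 200, 0]) stool();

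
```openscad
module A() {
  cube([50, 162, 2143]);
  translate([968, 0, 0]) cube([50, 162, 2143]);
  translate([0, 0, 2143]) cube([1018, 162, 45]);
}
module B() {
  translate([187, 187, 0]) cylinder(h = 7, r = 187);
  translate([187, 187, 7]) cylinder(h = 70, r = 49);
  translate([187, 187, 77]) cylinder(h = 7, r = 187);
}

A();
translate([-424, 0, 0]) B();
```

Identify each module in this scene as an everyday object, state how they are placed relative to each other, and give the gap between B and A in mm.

A is a door frame. B is a spool. The spool is on the floor beside the door frame on its −x side. The gap between the spool and the door frame is 50 mm.

The spool's nearest face is 50 mm from the door frame's −x face.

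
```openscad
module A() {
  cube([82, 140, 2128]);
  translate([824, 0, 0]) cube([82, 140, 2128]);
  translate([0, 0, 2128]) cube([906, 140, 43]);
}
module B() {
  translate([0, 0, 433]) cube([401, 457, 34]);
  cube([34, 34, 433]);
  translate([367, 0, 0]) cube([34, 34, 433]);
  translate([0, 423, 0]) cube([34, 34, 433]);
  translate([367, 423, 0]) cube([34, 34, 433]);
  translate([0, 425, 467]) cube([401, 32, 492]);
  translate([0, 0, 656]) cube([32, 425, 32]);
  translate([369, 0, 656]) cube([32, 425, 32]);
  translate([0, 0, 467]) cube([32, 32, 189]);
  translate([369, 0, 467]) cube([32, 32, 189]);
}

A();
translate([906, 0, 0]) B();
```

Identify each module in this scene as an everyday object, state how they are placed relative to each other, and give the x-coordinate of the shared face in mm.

The door frame's +x face and the chair's −x face are both at x = 906 mm.

A is a door frame. B is a chair. The chair is against the door frame's +x side, with their −y faces flush. The x-coordinate of the shared face is 906 mm.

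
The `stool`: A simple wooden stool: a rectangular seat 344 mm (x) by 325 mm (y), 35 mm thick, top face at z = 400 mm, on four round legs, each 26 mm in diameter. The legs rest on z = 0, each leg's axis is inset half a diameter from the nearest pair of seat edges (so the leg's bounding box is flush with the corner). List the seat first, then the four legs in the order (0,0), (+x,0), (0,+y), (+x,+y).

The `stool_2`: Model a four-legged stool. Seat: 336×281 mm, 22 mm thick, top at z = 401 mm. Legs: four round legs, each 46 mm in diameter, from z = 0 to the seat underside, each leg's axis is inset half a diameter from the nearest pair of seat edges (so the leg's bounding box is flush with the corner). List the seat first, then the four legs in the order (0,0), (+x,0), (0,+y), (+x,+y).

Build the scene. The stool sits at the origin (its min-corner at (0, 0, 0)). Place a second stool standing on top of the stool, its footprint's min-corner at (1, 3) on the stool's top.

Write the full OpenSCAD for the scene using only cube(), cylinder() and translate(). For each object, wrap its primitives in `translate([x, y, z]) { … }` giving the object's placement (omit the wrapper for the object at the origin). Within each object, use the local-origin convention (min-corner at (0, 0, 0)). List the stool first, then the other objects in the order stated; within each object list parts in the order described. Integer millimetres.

translate([0, 0, 365]) cube([344, 325, 35]);
translate([13, 13, 0]) cylinder(h = 365, r = 13);
translate([331, 13, 0]) cylinder(h = 365, r = 13);
translate([13, 312, 0]) cylinder(h = 365, r = 13);
translate([331, 312, 0]) cylinder(h = 365, r = 13);
translate([1, 3, 400]) {
  translate([0, 0, 379]) cube([336, 281, 22]);
  translate([23, 23, 0]) cylinder(h = 379, r = 23);
  translate([313, 23, 0]) cylinder(h = 379, r = 23);
  translate([23, 258, 0]) cylinder(h = 379, r = 23);
  translate([313, 258, 0]) cylinder(h = 379, r = 23);
}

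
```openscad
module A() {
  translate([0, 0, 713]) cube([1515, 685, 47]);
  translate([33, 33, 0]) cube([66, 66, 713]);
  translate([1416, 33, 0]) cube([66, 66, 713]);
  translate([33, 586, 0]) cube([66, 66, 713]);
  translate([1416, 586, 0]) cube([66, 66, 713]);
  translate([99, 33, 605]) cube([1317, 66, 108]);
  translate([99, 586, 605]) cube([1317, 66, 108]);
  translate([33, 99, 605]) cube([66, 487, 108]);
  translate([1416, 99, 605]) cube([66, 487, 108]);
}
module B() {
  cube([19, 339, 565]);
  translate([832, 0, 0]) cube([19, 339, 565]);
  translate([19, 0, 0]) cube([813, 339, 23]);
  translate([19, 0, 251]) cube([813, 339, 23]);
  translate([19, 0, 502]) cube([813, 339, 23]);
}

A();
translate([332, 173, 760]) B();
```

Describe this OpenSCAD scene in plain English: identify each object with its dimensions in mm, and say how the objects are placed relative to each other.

A is a table: top 1515 mm (x) × 685 mm (y), 47 mm thick, upper face at z = 760 mm, on four 66×66 mm square legs, each inset 33 mm from the nearest pair of top edges, running from z = 0 to the bottom of the top. Four apron rails, 66 mm thick and 108 mm tall, run between adjacent legs with their top edges flush with the underside of the top and their outer faces flush with the legs' outer faces.

B is an open bookshelf. Two side panels, each 19 mm thick, 339 mm deep and 565 mm tall, stand 851 mm apart (outside-to-outside). Between them sit 3 shelves, each 23 mm thick and 339 mm deep, spanning the full gap between the sides. The bottom shelf rests on the floor (its underside at z = 0) and the clear gap between one shelf's top and the next shelf's underside is 228 mm.

The bookshelf is on top of the table, centred.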